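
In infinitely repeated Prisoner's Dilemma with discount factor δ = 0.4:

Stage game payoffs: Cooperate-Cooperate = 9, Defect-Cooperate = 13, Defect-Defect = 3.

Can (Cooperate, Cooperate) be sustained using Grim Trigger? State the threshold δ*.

δ* = 0.4; since δ = 0.4 ≥ 0.4, cooperation can be sustained

Work:
For Grim Trigger:
Cooperate forever: 9/(1-δ)
Defect then punished: 13 + 3·δ/(1-δ)
Need: 9/(1-δ) ≥ 13 + 3·δ/(1-δ)
Solving: δ ≥ (T-R)/(T-P) = (13-9)/(13-3) = 0.4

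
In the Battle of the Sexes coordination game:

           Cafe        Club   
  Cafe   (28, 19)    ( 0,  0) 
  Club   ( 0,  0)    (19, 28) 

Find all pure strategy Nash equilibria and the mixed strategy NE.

Pure NE: (Cafe, Cafe) and (Club, Club); Mixed NE: p = 0.5957, q = 0.4043

Work:
Check pure NE:
(Cafe, Cafe): (28, 19) - no unilateral deviation beneficial
(Club, Club): (19, 28) - no unilateral deviation beneficial
Mixed NE: P1 plays Cafe with p = 0.5957, P2 plays Cafe with q = 0.4043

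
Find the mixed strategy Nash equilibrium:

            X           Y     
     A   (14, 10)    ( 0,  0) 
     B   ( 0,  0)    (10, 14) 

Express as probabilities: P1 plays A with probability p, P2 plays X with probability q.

p = 0.5833, q = 0.4167

Work:
Find probabilities that make opponent indifferent:
P2 chooses q to make P1 indifferent between A and B
P1 chooses p to make P2 indifferent between X and Y
Mixed NE: P1 plays (A: 0.5833, B: 0.4167), P2 plays (X: 0.4167, Y: 0.5833)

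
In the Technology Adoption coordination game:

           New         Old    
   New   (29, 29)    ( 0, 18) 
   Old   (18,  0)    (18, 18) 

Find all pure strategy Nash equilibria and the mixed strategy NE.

Pure NE: (New, New) and (Old, Old); Mixed NE: p = 0.6207, q = 0.6207

Work:
Check pure NE:
(New, New): (29, 29) - no unilateral deviation beneficial
(Old, Old): (18, 18) - no unilateral deviation beneficial
Mixed NE: P1 plays New with p = 0.6207, P2 plays New with q = 0.6207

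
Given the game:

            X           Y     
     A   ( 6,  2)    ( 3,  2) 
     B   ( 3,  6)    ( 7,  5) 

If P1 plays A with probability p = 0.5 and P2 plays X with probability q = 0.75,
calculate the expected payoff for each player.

E[P1] = 4.625, E[P2] = 3.875

Work:
E[P1] = p·q·π₁(A,X) + p·(1-q)·π₁(A,Y) + (1-p)·q·π₁(B,X) + (1-p)·(1-q)·π₁(B,Y)
= 0.5·0.75·6 + 0.5·0.25·3 + 0.5·0.75·3 + 0.5·0.25·7
= 4.625

E[P2] = 3.875 (similar calculation)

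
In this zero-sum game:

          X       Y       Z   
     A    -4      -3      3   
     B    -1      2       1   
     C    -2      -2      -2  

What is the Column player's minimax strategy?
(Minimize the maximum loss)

Column should play X, value = -1

Work:
Column player minimizes Row's maximum payoff:
Column X: max payoff to Row = -1
Column Y: max payoff to Row = 2
Column Z: max payoff to Row = 3
Minimum is -1, achieved by column X.
Minimax strategy: X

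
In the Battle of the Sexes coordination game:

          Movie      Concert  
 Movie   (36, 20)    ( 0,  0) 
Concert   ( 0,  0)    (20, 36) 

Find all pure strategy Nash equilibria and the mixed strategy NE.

Pure NE: (Movie, Movie) and (Concert, Concert); Mixed NE: p = 0.6429, q = 0.3571

Work:
Check pure NE:
(Movie, Movie): (36, 20) - no unilateral deviation beneficial
(Concert, Concert): (20, 36) - no unilateral deviation beneficial
Mixed NE: P1 plays Movie with p = 0.6429, P2 plays Movie with q = 0.3571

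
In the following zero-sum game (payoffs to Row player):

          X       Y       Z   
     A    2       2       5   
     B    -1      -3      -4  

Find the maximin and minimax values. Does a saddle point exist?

Maximin = 2, Minimax = 2, Saddle: True

Work:
Row minimums: [2, -4] → maximin = 2
Column maximums: [2, 2, 5] → minimax = 2
Saddle point exists! Game value = 2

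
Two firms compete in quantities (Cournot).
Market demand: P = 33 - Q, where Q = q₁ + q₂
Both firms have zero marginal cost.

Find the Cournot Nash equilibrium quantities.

q₁* = q₂* = 11.0; P* = 11.0

Work:
Profit: π_i = P·q_i = (a - q_i - q_j)·q_i
FOC: ∂π_i/∂q_i = a - 2q_i - q_j = 0
Reaction function: q_i = (33 - q_j)/2
Symmetry: q* = 33/3 = 11.0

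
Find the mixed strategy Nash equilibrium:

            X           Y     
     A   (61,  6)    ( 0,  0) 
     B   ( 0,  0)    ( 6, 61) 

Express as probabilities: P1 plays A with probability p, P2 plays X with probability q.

p = 0.9104, q = 0.0896

Work:
Find probabilities that make opponent indifferent:
P2 chooses q to make P1 indifferent between A and B
P1 chooses p to make P2 indifferent between X and Y
Mixed NE: P1 plays (A: 0.9104, B: 0.0896), P2 plays (X: 0.0896, Y: 0.9104)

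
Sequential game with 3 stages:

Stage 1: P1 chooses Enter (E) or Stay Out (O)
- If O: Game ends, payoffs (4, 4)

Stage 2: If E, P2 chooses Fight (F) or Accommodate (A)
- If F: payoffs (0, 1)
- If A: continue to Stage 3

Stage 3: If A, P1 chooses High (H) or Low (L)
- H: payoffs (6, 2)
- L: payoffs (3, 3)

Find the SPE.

SPE: (E, A, H); Outcome (6, 2)

Work:
Stage 3: P1 chooses H (6 vs 3)
Stage 2: P2: F->1, A->2 (anticipating H). Choose A
Stage 1: P1: O->4, E->6 (anticipating A, H). Choose E
SPE path: E -> A -> H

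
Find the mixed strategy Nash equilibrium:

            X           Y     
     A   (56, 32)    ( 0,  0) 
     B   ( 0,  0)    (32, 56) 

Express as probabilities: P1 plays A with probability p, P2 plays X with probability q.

p = 0.6364, q = 0.3636

Work:
Find probabilities that make opponent indifferent:
P2 chooses q to make P1 indifferent between A and B
P1 chooses p to make P2 indifferent between X and Y
Mixed NE: P1 plays (A: 0.6364, B: 0.3636), P2 plays (X: 0.3636, Y: 0.6364)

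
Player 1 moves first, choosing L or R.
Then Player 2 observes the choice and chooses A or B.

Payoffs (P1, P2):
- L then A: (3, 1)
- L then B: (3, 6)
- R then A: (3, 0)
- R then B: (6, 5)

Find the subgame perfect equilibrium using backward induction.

P1 plays R, P2 plays B after L and B after R; Payoff (6, 5)

Work:
Backward induction:
After L: P2 chooses B → P1 gets 3
After R: P2 chooses B → P1 gets 6
P1 chooses R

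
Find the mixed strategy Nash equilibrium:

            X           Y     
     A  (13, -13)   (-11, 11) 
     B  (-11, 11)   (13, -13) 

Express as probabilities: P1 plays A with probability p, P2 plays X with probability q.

p = 0.5, q = 0.5

Work:
Find probabilities that make opponent indifferent:
P2 chooses q to make P1 indifferent between A and B
P1 chooses p to make P2 indifferent between X and Y
Mixed NE: P1 plays (A: 0.5, B: 0.5), P2 plays (X: 0.5, Y: 0.5)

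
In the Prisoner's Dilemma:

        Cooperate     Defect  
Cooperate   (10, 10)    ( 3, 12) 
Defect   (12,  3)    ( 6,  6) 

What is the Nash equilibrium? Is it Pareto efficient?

(Defect, Defect) is NE; not Pareto efficient

Work:
Defect dominates Cooperate for both players:
If P2 cooperates: Defect (12) > Cooperate (10)
If P2 defects: Defect (6) > Cooperate (3)
NE: (Defect, Defect) with payoff (6, 6)
But (Cooperate, Cooperate) = (10, 10) Pareto dominates (6, 6)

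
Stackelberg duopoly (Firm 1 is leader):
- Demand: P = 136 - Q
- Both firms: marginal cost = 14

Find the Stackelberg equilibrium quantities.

q₁* (leader) = 61.0, q₂* (follower) = 30.5

Work:
Follower's reaction: q₂ = (a - c - q₁)/2
Leader substitutes: π₁ = q₁·(a - q₁ - (a-c-q₁)/2 - c)
FOC: q₁* = (136 - 14)/2 = 61.00
Then: q₂* = (136 - 14 - 61.0)/2 = 30.50
Leader has first-mover advantage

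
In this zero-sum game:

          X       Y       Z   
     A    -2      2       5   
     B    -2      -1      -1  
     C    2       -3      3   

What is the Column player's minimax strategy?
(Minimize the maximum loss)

Column should play X or Y (all achieve the minimum), value = 2

Work:
Column player minimizes Row's maximum payoff:
Column X: max payoff to Row = 2
Column Y: max payoff to Row = 2
Column Z: max payoff to Row = 5
Minimum is 2, achieved by columns X, Y (tied).
Each of X or Y is a minimax strategy.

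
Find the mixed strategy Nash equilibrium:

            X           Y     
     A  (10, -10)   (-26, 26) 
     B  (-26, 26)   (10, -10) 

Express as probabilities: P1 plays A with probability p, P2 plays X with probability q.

p = 0.5, q = 0.5

Work:
Find probabilities that make opponent indifferent:
P2 chooses q to make P1 indifferent between A and B
P1 chooses p to make P2 indifferent between X and Y
Mixed NE: P1 plays (A: 0.5, B: 0.5), P2 plays (X: 0.5, Y: 0.5)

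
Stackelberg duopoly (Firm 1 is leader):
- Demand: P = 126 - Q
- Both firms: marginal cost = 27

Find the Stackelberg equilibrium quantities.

q₁* (leader) = 49.5, q₂* (follower) = 24.75

Work:
Follower's reaction: q₂ = (a - c - q₁)/2
Leader substitutes: π₁ = q₁·(a - q₁ - (a-c-q₁)/2 - c)
FOC: q₁* = (126 - 27)/2 = 49.50
Then: q₂* = (126 - 27 - 49.5)/2 = 24.75
Leader has first-mover advantage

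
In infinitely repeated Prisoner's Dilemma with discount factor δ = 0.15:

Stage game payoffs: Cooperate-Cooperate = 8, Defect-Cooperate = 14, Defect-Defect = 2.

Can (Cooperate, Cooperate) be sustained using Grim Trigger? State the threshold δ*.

δ* = 0.5; since δ = 0.15 < 0.5, cooperation cannot be sustained

Work:
For Grim Trigger:
Cooperate forever: 8/(1-δ)
Defect then punished: 14 + 2·δ/(1-δ)
Need: 8/(1-δ) ≥ 14 + 2·δ/(1-δ)
Solving: δ ≥ (T-R)/(T-P) = (14-8)/(14-2) = 0.5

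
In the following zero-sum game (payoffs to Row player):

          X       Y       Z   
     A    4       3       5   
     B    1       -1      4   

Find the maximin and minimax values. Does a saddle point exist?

Maximin = 3, Minimax = 3, Saddle: True

Work:
Row minimums: [3, -1] → maximin = 3
Column maximums: [4, 3, 5] → minimax = 3
Saddle point exists! Game value = 3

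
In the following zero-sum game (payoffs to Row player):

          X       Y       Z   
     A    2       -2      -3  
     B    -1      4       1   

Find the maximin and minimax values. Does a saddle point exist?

Maximin = -1, Minimax = 1, Saddle: False

Work:
Row minimums: [-3, -1] → maximin = -1
Column maximums: [2, 4, 1] → minimax = 1
No saddle point (maximin ≠ minimax). Mixed strategy needed.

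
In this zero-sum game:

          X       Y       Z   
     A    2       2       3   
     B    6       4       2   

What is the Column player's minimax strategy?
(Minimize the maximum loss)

Column should play Z, value = 3

Work:
Column player minimizes Row's maximum payoff:
Column X: max payoff to Row = 6
Column Y: max payoff to Row = 4
Column Z: max payoff to Row = 3
Minimum is 3, achieved by column Z.
Minimax strategy: Z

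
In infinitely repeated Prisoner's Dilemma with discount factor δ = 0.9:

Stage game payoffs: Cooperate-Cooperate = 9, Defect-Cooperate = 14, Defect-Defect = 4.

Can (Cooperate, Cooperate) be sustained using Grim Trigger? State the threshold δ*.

δ* = 0.5; since δ = 0.9 ≥ 0.5, cooperation can be sustained

Work:
For Grim Trigger:
Cooperate forever: 9/(1-δ)
Defect then punished: 14 + 4·δ/(1-δ)
Need: 9/(1-δ) ≥ 14 + 4·δ/(1-δ)
Solving: δ ≥ (T-R)/(T-P) = (14-9)/(14-4) = 0.5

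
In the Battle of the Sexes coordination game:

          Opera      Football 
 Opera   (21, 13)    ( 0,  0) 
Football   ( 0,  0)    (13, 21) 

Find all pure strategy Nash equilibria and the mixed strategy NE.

Pure NE: (Opera, Opera) and (Football, Football); Mixed NE: p = 0.6176, q = 0.3824

Work:
Check pure NE:
(Opera, Opera): (21, 13) - no unilateral deviation beneficial
(Football, Football): (13, 21) - no unilateral deviation beneficial
Mixed NE: P1 plays Opera with p = 0.6176, P2 plays Opera with q = 0.3824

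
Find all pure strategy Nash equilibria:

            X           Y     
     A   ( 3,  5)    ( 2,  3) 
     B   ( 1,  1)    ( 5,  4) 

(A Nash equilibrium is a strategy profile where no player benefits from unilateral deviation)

Nash equilibrium: (A, X), (B, Y)

Work:
Best responses:
  P1 vs X: payoffs [3, 1] → best response A (payoff 3)
  P1 vs Y: payoffs [2, 5] → best response B (payoff 5)
  P2 vs A: payoffs [5, 3] → best response X (payoff 5)
  P2 vs B: payoffs [1, 4] → best response Y (payoff 4)
Mutual best responses: (A,X), (B,Y) → Nash equilibria.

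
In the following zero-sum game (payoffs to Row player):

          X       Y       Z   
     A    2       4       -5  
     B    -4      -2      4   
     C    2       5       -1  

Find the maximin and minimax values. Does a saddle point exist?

Maximin = -1, Minimax = 2, Saddle: False

Work:
Row minimums: [-5, -4, -1] → maximin = -1
Column maximums: [2, 5, 4] → minimax = 2
No saddle point (maximin ≠ minimax). Mixed strategy needed.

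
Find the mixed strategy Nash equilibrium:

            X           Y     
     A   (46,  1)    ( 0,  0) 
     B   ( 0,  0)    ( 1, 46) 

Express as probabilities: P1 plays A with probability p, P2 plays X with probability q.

p = 0.9787, q = 0.0213

Work:
Find probabilities that make opponent indifferent:
P2 chooses q to make P1 indifferent between A and B
P1 chooses p to make P2 indifferent between X and Y
Mixed NE: P1 plays (A: 0.9787, B: 0.0213), P2 plays (X: 0.0213, Y: 0.9787)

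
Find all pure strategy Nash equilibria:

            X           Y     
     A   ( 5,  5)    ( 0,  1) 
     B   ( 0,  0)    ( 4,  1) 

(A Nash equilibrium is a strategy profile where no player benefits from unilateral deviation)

Nash equilibrium: (A, X), (B, Y)

Work:
Best responses:
  P1 vs X: payoffs [5, 0] → best response A (payoff 5)
  P1 vs Y: payoffs [0, 4] → best response B (payoff 4)
  P2 vs A: payoffs [5, 1] → best response X (payoff 5)
  P2 vs B: payoffs [0, 1] → best response Y (payoff 1)
Mutual best responses: (A,X), (B,Y) → Nash equilibria.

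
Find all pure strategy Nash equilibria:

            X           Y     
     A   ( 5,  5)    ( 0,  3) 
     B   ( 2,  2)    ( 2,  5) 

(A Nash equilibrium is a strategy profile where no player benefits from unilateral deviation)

Nash equilibrium: (A, X), (B, Y)

Work:
Best responses:
  P1 vs X: payoffs [5, 2] → best response A (payoff 5)
  P1 vs Y: payoffs [0, 2] → best response B (payoff 2)
  P2 vs A: payoffs [5, 3] → best response X (payoff 5)
  P2 vs B: payoffs [2, 5] → best response Y (payoff 5)
Mutual best responses: (A,X), (B,Y) → Nash equilibria.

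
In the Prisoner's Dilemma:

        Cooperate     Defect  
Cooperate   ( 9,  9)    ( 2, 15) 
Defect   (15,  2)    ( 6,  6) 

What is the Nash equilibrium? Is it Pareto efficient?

(Defect, Defect) is NE; not Pareto efficient

Work:
Defect dominates Cooperate for both players:
If P2 cooperates: Defect (15) > Cooperate (9)
If P2 defects: Defect (6) > Cooperate (2)
NE: (Defect, Defect) with payoff (6, 6)
But (Cooperate, Cooperate) = (9, 9) Pareto dominates (6, 6)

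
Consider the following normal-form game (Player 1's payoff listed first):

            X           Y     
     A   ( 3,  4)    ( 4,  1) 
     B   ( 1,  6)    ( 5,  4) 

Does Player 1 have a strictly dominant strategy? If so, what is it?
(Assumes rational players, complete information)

No strictly dominant strategy exists for Player 1

Work:
A strategy strictly dominates another if it gives a strictly higher payoff against every opponent action. Compare each pair of P1's strategies column-by-column:
  A vs B: [3 vs 1, 4 vs 5] → A does not strictly dominate B (column Y: 4 ≤ 5)
  B vs A: [1 vs 3, 5 vs 4] → B does not strictly dominate A (column X: 1 ≤ 3)
No single strategy strictly dominates all others → no strictly dominant strategy.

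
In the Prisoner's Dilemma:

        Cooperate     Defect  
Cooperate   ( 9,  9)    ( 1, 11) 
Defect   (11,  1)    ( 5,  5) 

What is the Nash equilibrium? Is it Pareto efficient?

(Defect, Defect) is NE; not Pareto efficient

Work:
Defect dominates Cooperate for both players:
If P2 cooperates: Defect (11) > Cooperate (9)
If P2 defects: Defect (5) > Cooperate (1)
NE: (Defect, Defect) with payoff (5, 5)
But (Cooperate, Cooperate) = (9, 9) Pareto dominates (5, 5)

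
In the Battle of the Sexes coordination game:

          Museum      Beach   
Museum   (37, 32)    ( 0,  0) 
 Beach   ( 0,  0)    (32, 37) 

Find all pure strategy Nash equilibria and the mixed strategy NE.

Pure NE: (Museum, Museum) and (Beach, Beach); Mixed NE: p = 0.5362, q = 0.4638

Work:
Check pure NE:
(Museum, Museum): (37, 32) - no unilateral deviation beneficial
(Beach, Beach): (32, 37) - no unilateral deviation beneficial
Mixed NE: P1 plays Museum with p = 0.5362, P2 plays Museum with q = 0.4638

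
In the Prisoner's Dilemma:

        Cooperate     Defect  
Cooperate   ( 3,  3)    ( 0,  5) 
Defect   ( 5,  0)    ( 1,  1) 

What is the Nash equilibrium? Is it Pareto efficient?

(Defect, Defect) is NE; not Pareto efficient

Work:
Defect dominates Cooperate for both players:
If P2 cooperates: Defect (5) > Cooperate (3)
If P2 defects: Defect (1) > Cooperate (0)
NE: (Defect, Defect) with payoff (1, 1)
But (Cooperate, Cooperate) = (3, 3) Pareto dominates (1, 1)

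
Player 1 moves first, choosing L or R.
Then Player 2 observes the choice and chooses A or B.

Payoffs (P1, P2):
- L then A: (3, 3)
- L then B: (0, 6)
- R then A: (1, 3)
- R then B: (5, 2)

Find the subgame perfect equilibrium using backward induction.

P1 plays R, P2 plays B after L and A after R; Payoff (1, 3)

Work:
Backward induction:
After L: P2 chooses B → P1 gets 0
After R: P2 chooses A → P1 gets 1
P1 chooses R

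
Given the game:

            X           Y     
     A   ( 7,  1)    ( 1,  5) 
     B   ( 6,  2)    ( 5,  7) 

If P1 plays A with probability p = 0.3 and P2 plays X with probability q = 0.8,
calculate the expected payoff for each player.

E[P1] = 5.8, E[P2] = 2.64

Work:
E[P1] = p·q·π₁(A,X) + p·(1-q)·π₁(A,Y) + (1-p)·q·π₁(B,X) + (1-p)·(1-q)·π₁(B,Y)
= 0.3·0.8·7 + 0.3·0.2·1 + 0.7·0.8·6 + 0.7·0.2·5
= 5.8

E[P2] = 2.64 (similar calculation)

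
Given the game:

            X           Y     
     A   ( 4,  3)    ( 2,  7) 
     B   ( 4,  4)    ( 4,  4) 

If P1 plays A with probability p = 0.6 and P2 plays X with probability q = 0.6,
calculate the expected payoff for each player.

E[P1] = 3.52, E[P2] = 4.36

Work:
E[P1] = p·q·π₁(A,X) + p·(1-q)·π₁(A,Y) + (1-p)·q·π₁(B,X) + (1-p)·(1-q)·π₁(B,Y)
= 0.6·0.6·4 + 0.6·0.4·2 + 0.4·0.6·4 + 0.4·0.4·4
= 3.52

E[P2] = 4.36 (similar calculation)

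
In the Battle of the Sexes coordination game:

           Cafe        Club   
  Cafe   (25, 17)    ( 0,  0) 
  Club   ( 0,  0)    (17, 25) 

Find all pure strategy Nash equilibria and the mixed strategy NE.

Pure NE: (Cafe, Cafe) and (Club, Club); Mixed NE: p = 0.5952, q = 0.4048

Work:
Check pure NE:
(Cafe, Cafe): (25, 17) - no unilateral deviation beneficial
(Club, Club): (17, 25) - no unilateral deviation beneficial
Mixed NE: P1 plays Cafe with p = 0.5952, P2 plays Cafe with q = 0.4048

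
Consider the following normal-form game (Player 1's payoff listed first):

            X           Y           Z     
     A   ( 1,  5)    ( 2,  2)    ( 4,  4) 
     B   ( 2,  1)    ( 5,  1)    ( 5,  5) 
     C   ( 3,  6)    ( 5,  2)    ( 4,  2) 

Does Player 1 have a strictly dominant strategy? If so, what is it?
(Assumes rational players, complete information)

No strictly dominant strategy exists for Player 1

Work:
A strategy strictly dominates another if it gives a strictly higher payoff against every opponent action. Compare each pair of P1's strategies column-by-column:
  A vs B: [1 vs 2, 2 vs 5, 4 vs 5] → A does not strictly dominate B (column X: 1 ≤ 2)
  A vs C: [1 vs 3, 2 vs 5, 4 vs 4] → A does not strictly dominate C (column X: 1 ≤ 3)
  B vs A: [2 vs 1, 5 vs 2, 5 vs 4] → B strictly dominates A
  B vs C: [2 vs 3, 5 vs 5, 5 vs 4] → B does not strictly dominate C (column X: 2 ≤ 3)
  C vs A: [3 vs 1, 5 vs 2, 4 vs 4] → C does not strictly dominate A (column Z: 4 ≤ 4)
  C vs B: [3 vs 2, 5 vs 5, 4 vs 5] → C does not strictly dominate B (column Y: 5 ≤ 5)
No single strategy strictly dominates all others → no strictly dominant strategy.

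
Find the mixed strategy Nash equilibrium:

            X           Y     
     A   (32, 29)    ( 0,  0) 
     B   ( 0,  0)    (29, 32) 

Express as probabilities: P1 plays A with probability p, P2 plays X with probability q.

p = 0.5246, q = 0.4754

Work:
Find probabilities that make opponent indifferent:
P2 chooses q to make P1 indifferent between A and B
P1 chooses p to make P2 indifferent between X and Y
Mixed NE: P1 plays (A: 0.5246, B: 0.4754), P2 plays (X: 0.4754, Y: 0.5246)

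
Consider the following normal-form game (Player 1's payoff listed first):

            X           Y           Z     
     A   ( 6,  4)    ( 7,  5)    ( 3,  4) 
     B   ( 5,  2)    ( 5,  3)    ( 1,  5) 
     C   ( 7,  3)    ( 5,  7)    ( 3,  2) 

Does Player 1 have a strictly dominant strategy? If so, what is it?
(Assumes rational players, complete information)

No strictly dominant strategy exists for Player 1

Work:
A strategy strictly dominates another if it gives a strictly higher payoff against every opponent action. Compare each pair of P1's strategies column-by-column:
  A vs B: [6 vs 5, 7 vs 5, 3 vs 1] → A strictly dominates B
  A vs C: [6 vs 7, 7 vs 5, 3 vs 3] → A does not strictly dominate C (column X: 6 ≤ 7)
  B vs A: [5 vs 6, 5 vs 7, 1 vs 3] → B does not strictly dominate A (column X: 5 ≤ 6)
  B vs C: [5 vs 7, 5 vs 5, 1 vs 3] → B does not strictly dominate C (column X: 5 ≤ 7)
  C vs A: [7 vs 6, 5 vs 7, 3 vs 3] → C does not strictly dominate A (column Y: 5 ≤ 7)
  C vs B: [7 vs 5, 5 vs 5, 3 vs 1] → C does not strictly dominate B (column Y: 5 ≤ 5)
No single strategy strictly dominates all others → no strictly dominant strategy.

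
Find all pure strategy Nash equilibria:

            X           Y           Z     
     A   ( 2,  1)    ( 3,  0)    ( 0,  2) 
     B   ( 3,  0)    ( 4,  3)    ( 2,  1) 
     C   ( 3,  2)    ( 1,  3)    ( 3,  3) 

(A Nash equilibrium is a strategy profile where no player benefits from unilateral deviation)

Nash equilibrium: (B, Y), (C, Z)

Work:
Best responses:
  P1 vs X: payoffs [2, 3, 3] → best response B/C (payoff 3)
  P1 vs Y: payoffs [3, 4, 1] → best response B (payoff 4)
  P1 vs Z: payoffs [0, 2, 3] → best response C (payoff 3)
  P2 vs A: payoffs [1, 0, 2] → best response Z (payoff 2)
  P2 vs B: payoffs [0, 3, 1] → best response Y (payoff 3)
  P2 vs C: payoffs [2, 3, 3] → best response Y/Z (payoff 3)
Mutual best responses: (B,Y), (C,Z) → Nash equilibria.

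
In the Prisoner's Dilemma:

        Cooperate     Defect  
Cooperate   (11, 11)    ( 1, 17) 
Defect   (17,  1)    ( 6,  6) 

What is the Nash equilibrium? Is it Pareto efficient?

(Defect, Defect) is NE; not Pareto efficient

Work:
Defect dominates Cooperate for both players:
If P2 cooperates: Defect (17) > Cooperate (11)
If P2 defects: Defect (6) > Cooperate (1)
NE: (Defect, Defect) with payoff (6, 6)
But (Cooperate, Cooperate) = (11, 11) Pareto dominates (6, 6)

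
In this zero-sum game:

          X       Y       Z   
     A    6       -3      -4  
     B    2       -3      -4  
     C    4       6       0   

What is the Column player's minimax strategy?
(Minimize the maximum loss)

Column should play Z, value = 0

Work:
Column player minimizes Row's maximum payoff:
Column X: max payoff to Row = 6
Column Y: max payoff to Row = 6
Column Z: max payoff to Row = 0
Minimum is 0, achieved by column Z.
Minimax strategy: Z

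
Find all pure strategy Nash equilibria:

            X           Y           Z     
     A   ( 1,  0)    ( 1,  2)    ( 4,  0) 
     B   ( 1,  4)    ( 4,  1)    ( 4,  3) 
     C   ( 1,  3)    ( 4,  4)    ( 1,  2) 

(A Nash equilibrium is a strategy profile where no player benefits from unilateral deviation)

Nash equilibrium: (B, X), (C, Y)

Work:
Best responses:
  P1 vs X: payoffs [1, 1, 1] → best response A/B/C (payoff 1)
  P1 vs Y: payoffs [1, 4, 4] → best response B/C (payoff 4)
  P1 vs Z: payoffs [4, 4, 1] → best response A/B (payoff 4)
  P2 vs A: payoffs [0, 2, 0] → best response Y (payoff 2)
  P2 vs B: payoffs [4, 1, 3] → best response X (payoff 4)
  P2 vs C: payoffs [3, 4, 2] → best response Y (payoff 4)
Mutual best responses: (B,X), (C,Y) → Nash equilibria.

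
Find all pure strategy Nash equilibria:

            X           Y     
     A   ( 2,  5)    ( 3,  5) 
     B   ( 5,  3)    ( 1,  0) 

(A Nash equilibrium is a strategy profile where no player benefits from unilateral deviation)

Nash equilibrium: (A, Y), (B, X)

Work:
Best responses:
  P1 vs X: payoffs [2, 5] → best response B (payoff 5)
  P1 vs Y: payoffs [3, 1] → best response A (payoff 3)
  P2 vs A: payoffs [5, 5] → best response X/Y (payoff 5)
  P2 vs B: payoffs [3, 0] → best response X (payoff 3)
Mutual best responses: (A,Y), (B,X) → Nash equilibria.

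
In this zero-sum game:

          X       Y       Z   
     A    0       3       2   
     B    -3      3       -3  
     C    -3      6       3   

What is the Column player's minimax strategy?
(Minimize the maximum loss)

Column should play X, value = 0

Work:
Column player minimizes Row's maximum payoff:
Column X: max payoff to Row = 0
Column Y: max payoff to Row = 6
Column Z: max payoff to Row = 3
Minimum is 0, achieved by column X.
Minimax strategy: X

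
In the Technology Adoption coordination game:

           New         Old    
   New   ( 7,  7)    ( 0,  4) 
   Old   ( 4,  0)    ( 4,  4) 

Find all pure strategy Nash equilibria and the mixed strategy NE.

Pure NE: (New, New) and (Old, Old); Mixed NE: p = 0.5714, q = 0.5714

Work:
Check pure NE:
(New, New): (7, 7) - no unilateral deviation beneficial
(Old, Old): (4, 4) - no unilateral deviation beneficial
Mixed NE: P1 plays New with p = 0.5714, P2 plays New with q = 0.5714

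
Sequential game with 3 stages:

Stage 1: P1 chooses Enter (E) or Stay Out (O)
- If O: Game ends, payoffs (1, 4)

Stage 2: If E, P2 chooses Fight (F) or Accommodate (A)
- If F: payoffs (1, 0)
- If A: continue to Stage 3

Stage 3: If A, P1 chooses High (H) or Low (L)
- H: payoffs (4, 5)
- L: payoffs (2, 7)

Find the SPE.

SPE: (E, A, H); Outcome (4, 5)

Work:
Stage 3: P1 chooses H (4 vs 2)
Stage 2: P2: F->0, A->5 (anticipating H). Choose A
Stage 1: P1: O->1, E->4 (anticipating A, H). Choose E
SPE path: E -> A -> H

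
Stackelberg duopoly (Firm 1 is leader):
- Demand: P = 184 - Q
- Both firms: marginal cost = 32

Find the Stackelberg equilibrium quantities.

q₁* (leader) = 76.0, q₂* (follower) = 38.0

Work:
Follower's reaction: q₂ = (a - c - q₁)/2
Leader substitutes: π₁ = q₁·(a - q₁ - (a-c-q₁)/2 - c)
FOC: q₁* = (184 - 32)/2 = 76.00
Then: q₂* = (184 - 32 - 76.0)/2 = 38.00
Leader has first-mover advantage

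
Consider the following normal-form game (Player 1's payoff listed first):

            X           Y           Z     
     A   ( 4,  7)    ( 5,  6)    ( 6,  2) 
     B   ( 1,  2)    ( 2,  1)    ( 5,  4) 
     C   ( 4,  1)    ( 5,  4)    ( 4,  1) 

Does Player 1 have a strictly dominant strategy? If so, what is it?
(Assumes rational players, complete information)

No strictly dominant strategy exists for Player 1

Work:
A strategy strictly dominates another if it gives a strictly higher payoff against every opponent action. Compare each pair of P1's strategies column-by-column:
  A vs B: [4 vs 1, 5 vs 2, 6 vs 5] → A strictly dominates B
  A vs C: [4 vs 4, 5 vs 5, 6 vs 4] → A does not strictly dominate C (column X: 4 ≤ 4)
  B vs A: [1 vs 4, 2 vs 5, 5 vs 6] → B does not strictly dominate A (column X: 1 ≤ 4)
  B vs C: [1 vs 4, 2 vs 5, 5 vs 4] → B does not strictly dominate C (column X: 1 ≤ 4)
  C vs A: [4 vs 4, 5 vs 5, 4 vs 6] → C does not strictly dominate A (column X: 4 ≤ 4)
  C vs B: [4 vs 1, 5 vs 2, 4 vs 5] → C does not strictly dominate B (column Z: 4 ≤ 5)
No single strategy strictly dominates all others → no strictly dominant strategy.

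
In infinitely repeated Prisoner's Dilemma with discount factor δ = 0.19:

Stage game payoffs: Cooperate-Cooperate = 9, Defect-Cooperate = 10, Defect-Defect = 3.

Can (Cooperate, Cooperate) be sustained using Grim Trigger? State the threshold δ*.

δ* = 0.1429; since δ = 0.19 ≥ 0.1429, cooperation can be sustained

Work:
For Grim Trigger:
Cooperate forever: 9/(1-δ)
Defect then punished: 10 + 3·δ/(1-δ)
Need: 9/(1-δ) ≥ 10 + 3·δ/(1-δ)
Solving: δ ≥ (T-R)/(T-P) = (10-9)/(10-3) = 0.1429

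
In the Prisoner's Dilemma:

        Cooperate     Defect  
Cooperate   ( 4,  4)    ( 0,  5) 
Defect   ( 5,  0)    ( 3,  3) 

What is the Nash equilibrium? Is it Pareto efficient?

(Defect, Defect) is NE; not Pareto efficient

Work:
Defect dominates Cooperate for both players:
If P2 cooperates: Defect (5) > Cooperate (4)
If P2 defects: Defect (3) > Cooperate (0)
NE: (Defect, Defect) with payoff (3, 3)
But (Cooperate, Cooperate) = (4, 4) Pareto dominates (3, 3)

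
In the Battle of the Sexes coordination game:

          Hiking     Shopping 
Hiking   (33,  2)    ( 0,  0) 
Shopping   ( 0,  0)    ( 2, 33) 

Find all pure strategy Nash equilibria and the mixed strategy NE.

Pure NE: (Hiking, Hiking) and (Shopping, Shopping); Mixed NE: p = 0.9429, q = 0.0571

Work:
Check pure NE:
(Hiking, Hiking): (33, 2) - no unilateral deviation beneficial
(Shopping, Shopping): (2, 33) - no unilateral deviation beneficial
Mixed NE: P1 plays Hiking with p = 0.9429, P2 plays Hiking with q = 0.0571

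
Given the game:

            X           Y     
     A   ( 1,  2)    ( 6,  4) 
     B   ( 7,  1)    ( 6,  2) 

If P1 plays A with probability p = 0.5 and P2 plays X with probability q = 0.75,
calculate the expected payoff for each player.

E[P1] = 4.5, E[P2] = 1.875

Work:
E[P1] = p·q·π₁(A,X) + p·(1-q)·π₁(A,Y) + (1-p)·q·π₁(B,X) + (1-p)·(1-q)·π₁(B,Y)
= 0.5·0.75·1 + 0.5·0.25·6 + 0.5·0.75·7 + 0.5·0.25·6
= 4.5

E[P2] = 1.875 (similar calculation)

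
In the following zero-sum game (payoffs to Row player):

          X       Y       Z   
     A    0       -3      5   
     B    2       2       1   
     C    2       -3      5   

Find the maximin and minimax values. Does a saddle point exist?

Maximin = 1, Minimax = 2, Saddle: False

Work:
Row minimums: [-3, 1, -3] → maximin = 1
Column maximums: [2, 2, 5] → minimax = 2
No saddle point (maximin ≠ minimax). Mixed strategy needed.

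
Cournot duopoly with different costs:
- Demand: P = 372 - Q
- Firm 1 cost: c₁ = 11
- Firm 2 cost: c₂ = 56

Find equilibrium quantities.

q₁* = 135.33, q₂* = 90.33

Work:
Reaction: q₁ = (372 - 11 - q₂)/2
Reaction: q₂ = (372 - 56 - q₁)/2
Solve simultaneously:
q₁* = (372 - 2×11 + 56)/3 = 135.33
q₂* = (372 - 2×56 + 11)/3 = 90.33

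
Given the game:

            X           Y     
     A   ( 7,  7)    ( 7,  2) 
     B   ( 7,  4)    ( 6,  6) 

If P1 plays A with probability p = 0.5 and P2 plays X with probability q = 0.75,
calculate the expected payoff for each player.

E[P1] = 6.875, E[P2] = 5.125

Work:
E[P1] = p·q·π₁(A,X) + p·(1-q)·π₁(A,Y) + (1-p)·q·π₁(B,X) + (1-p)·(1-q)·π₁(B,Y)
= 0.5·0.75·7 + 0.5·0.25·7 + 0.5·0.75·7 + 0.5·0.25·6
= 6.875

E[P2] = 5.125 (similar calculation)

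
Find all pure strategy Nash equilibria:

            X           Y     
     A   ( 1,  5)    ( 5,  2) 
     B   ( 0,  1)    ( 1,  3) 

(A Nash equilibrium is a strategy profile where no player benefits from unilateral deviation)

Nash equilibrium: (A, X)

Work:
Best responses:
  P1 vs X: payoffs [1, 0] → best response A (payoff 1)
  P1 vs Y: payoffs [5, 1] → best response A (payoff 5)
  P2 vs A: payoffs [5, 2] → best response X (payoff 5)
  P2 vs B: payoffs [1, 3] → best response Y (payoff 3)
Mutual best responses: (A,X) → Nash equilibria.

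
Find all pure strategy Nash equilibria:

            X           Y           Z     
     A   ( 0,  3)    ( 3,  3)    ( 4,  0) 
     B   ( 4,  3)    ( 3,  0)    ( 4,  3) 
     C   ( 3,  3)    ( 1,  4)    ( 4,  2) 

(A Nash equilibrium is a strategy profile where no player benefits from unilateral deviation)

Nash equilibrium: (A, Y), (B, X), (B, Z)

Work:
Best responses:
  P1 vs X: payoffs [0, 4, 3] → best response B (payoff 4)
  P1 vs Y: payoffs [3, 3, 1] → best response A/B (payoff 3)
  P1 vs Z: payoffs [4, 4, 4] → best response A/B/C (payoff 4)
  P2 vs A: payoffs [3, 3, 0] → best response X/Y (payoff 3)
  P2 vs B: payoffs [3, 0, 3] → best response X/Z (payoff 3)
  P2 vs C: payoffs [3, 4, 2] → best response Y (payoff 4)
Mutual best responses: (A,Y), (B,X), (B,Z) → Nash equilibria.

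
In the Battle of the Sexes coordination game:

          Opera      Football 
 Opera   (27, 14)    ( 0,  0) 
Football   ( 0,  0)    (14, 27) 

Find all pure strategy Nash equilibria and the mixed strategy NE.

Pure NE: (Opera, Opera) and (Football, Football); Mixed NE: p = 0.6585, q = 0.3415

Work:
Check pure NE:
(Opera, Opera): (27, 14) - no unilateral deviation beneficial
(Football, Football): (14, 27) - no unilateral deviation beneficial
Mixed NE: P1 plays Opera with p = 0.6585, P2 plays Opera with q = 0.3415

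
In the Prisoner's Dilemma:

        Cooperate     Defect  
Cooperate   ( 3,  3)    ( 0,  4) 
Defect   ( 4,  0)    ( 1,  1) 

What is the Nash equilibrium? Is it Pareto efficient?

(Defect, Defect) is NE; not Pareto efficient

Work:
Defect dominates Cooperate for both players:
If P2 cooperates: Defect (4) > Cooperate (3)
If P2 defects: Defect (1) > Cooperate (0)
NE: (Defect, Defect) with payoff (1, 1)
But (Cooperate, Cooperate) = (3, 3) Pareto dominates (1, 1)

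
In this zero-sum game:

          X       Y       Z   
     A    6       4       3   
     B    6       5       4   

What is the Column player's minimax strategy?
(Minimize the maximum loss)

Column should play Z, value = 4

Work:
Column player minimizes Row's maximum payoff:
Column X: max payoff to Row = 6
Column Y: max payoff to Row = 5
Column Z: max payoff to Row = 4
Minimum is 4, achieved by column Z.
Minimax strategy: Z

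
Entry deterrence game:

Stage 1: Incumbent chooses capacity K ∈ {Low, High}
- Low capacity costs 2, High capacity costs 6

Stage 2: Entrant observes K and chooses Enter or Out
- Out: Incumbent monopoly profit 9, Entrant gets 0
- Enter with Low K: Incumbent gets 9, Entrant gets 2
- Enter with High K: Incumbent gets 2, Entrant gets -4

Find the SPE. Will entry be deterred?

SPE: (Low, Enter|Low, Out|High); Entry not deterred. Incumbent net profit = 7, Entrant gets 2

Work:
After Low K: Entrant enters (2 > 0)
After High K: Entrant stays out (-4 < 0)
Incumbent: Low → 9−2=7, High → 9−6=3
Incumbent chooses Low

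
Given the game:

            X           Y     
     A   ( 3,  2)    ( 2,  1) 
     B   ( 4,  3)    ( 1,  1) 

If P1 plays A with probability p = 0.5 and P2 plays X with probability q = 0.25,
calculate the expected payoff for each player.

E[P1] = 2.0, E[P2] = 1.375

Work:
E[P1] = p·q·π₁(A,X) + p·(1-q)·π₁(A,Y) + (1-p)·q·π₁(B,X) + (1-p)·(1-q)·π₁(B,Y)
= 0.5·0.25·3 + 0.5·0.75·2 + 0.5·0.25·4 + 0.5·0.75·1
= 2.0

E[P2] = 1.375 (similar calculation)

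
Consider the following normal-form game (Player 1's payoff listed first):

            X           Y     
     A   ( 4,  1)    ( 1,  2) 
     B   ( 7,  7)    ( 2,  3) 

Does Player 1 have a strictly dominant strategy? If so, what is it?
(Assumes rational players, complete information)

Yes, Player 1's strictly dominant strategy is B

Work:
A strategy strictly dominates another if it gives a strictly higher payoff against every opponent action. Compare each pair of P1's strategies column-by-column:
  A vs B: [4 vs 7, 1 vs 2] → A does not strictly dominate B (column X: 4 ≤ 7)
  B vs A: [7 vs 4, 2 vs 1] → B strictly dominates A
B strictly dominates every other strategy → strictly dominant.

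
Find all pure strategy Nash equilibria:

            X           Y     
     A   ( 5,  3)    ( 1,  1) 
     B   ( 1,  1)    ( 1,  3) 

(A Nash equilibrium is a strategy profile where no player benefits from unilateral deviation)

Nash equilibrium: (A, X), (B, Y)

Work:
Best responses:
  P1 vs X: payoffs [5, 1] → best response A (payoff 5)
  P1 vs Y: payoffs [1, 1] → best response A/B (payoff 1)
  P2 vs A: payoffs [3, 1] → best response X (payoff 3)
  P2 vs B: payoffs [1, 3] → best response Y (payoff 3)
Mutual best responses: (A,X), (B,Y) → Nash equilibria.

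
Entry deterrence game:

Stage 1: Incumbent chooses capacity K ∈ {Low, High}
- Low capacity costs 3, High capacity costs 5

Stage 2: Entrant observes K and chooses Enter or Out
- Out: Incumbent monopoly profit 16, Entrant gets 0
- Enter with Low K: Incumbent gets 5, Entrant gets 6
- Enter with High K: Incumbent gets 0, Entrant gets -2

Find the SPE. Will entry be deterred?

SPE: (High, Enter|Low, Out|High); Entry deterred. Incumbent net profit = 11

Work:
After Low K: Entrant enters (6 > 0)
After High K: Entrant stays out (-2 < 0)
Incumbent: Low → 5−3=2, High → 16−5=11
Incumbent chooses High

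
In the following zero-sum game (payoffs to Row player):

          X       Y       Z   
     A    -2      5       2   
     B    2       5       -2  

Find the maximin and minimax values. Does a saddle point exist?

Maximin = -2, Minimax = 2, Saddle: False

Work:
Row minimums: [-2, -2] → maximin = -2
Column maximums: [2, 5, 2] → minimax = 2
No saddle point (maximin ≠ minimax). Mixed strategy needed.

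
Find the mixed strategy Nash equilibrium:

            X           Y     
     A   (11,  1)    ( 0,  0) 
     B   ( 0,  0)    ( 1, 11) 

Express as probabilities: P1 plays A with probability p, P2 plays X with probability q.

p = 0.9167, q = 0.0833

Work:
Find probabilities that make opponent indifferent:
P2 chooses q to make P1 indifferent between A and B
P1 chooses p to make P2 indifferent between X and Y
Mixed NE: P1 plays (A: 0.9167, B: 0.0833), P2 plays (X: 0.0833, Y: 0.9167)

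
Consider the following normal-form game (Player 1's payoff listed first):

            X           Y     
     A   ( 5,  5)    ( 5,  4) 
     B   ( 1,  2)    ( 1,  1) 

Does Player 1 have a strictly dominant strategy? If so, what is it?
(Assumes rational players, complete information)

Yes, Player 1's strictly dominant strategy is A

Work:
A strategy strictly dominates another if it gives a strictly higher payoff against every opponent action. Compare each pair of P1's strategies column-by-column:
  A vs B: [5 vs 1, 5 vs 1] → A strictly dominates B
  B vs A: [1 vs 5, 1 vs 5] → B does not strictly dominate A (column X: 1 ≤ 5)
A strictly dominates every other strategy → strictly dominant.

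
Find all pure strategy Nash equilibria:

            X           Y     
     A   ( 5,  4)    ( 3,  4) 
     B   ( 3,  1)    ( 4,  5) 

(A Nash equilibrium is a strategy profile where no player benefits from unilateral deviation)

Nash equilibrium: (A, X), (B, Y)

Work:
Best responses:
  P1 vs X: payoffs [5, 3] → best response A (payoff 5)
  P1 vs Y: payoffs [3, 4] → best response B (payoff 4)
  P2 vs A: payoffs [4, 4] → best response X/Y (payoff 4)
  P2 vs B: payoffs [1, 5] → best response Y (payoff 5)
Mutual best responses: (A,X), (B,Y) → Nash equilibria.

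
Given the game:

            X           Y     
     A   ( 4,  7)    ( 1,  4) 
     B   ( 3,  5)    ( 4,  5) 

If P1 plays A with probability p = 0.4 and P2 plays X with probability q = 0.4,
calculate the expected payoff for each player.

E[P1] = 3.04, E[P2] = 5.08

Work:
E[P1] = p·q·π₁(A,X) + p·(1-q)·π₁(A,Y) + (1-p)·q·π₁(B,X) + (1-p)·(1-q)·π₁(B,Y)
= 0.4·0.4·4 + 0.4·0.6·1 + 0.6·0.4·3 + 0.6·0.6·4
= 3.04

E[P2] = 5.08 (similar calculation)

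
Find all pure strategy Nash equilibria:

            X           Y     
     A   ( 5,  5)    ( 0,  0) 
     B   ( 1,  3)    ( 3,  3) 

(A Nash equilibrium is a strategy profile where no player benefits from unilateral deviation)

Nash equilibrium: (A, X), (B, Y)

Work:
Best responses:
  P1 vs X: payoffs [5, 1] → best response A (payoff 5)
  P1 vs Y: payoffs [0, 3] → best response B (payoff 3)
  P2 vs A: payoffs [5, 0] → best response X (payoff 5)
  P2 vs B: payoffs [3, 3] → best response X/Y (payoff 3)
Mutual best responses: (A,X), (B,Y) → Nash equilibria.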